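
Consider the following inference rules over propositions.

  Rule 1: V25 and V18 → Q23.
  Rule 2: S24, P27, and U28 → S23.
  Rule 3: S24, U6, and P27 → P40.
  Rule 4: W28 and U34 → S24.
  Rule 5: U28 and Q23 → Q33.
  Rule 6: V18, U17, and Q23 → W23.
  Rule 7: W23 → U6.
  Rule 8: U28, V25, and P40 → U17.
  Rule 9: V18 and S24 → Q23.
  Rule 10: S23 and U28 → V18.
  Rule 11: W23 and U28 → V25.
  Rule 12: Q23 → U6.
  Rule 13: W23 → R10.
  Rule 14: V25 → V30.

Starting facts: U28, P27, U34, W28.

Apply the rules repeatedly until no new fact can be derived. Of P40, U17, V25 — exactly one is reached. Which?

W28 and U34 hold, so S24 follows (Rule 4).
S24, P27, and U28 hold, so S23 follows (Rule 2).
From S23 and U28, Rule 10 gives V18.
From V18 and S24, Rule 9 gives Q23.
From Q23, Rule 12 gives U6.
From S24, U6, and P27, Rule 3 gives P40.
U17 would need U28, V25, and P40 (Rule 8), but V25 is never established. V25 would need W23 and U28 (Rule 11), but W23 is never established.

P40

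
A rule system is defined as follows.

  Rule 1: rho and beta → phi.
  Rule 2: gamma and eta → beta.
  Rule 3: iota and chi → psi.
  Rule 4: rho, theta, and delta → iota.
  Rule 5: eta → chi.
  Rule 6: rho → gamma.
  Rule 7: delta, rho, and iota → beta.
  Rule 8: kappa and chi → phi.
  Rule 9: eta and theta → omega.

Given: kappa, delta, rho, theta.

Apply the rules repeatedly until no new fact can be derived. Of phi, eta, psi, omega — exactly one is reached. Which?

phi

rho, theta, and delta hold, so iota follows (Rule 4).
delta, rho, and iota hold, so beta follows (Rule 7).
From rho and beta, Rule 1 gives phi.
No rule produces eta, and it is not given. omega would need eta and theta (Rule 9), but eta is never established. psi would need iota and chi (Rule 3), but chi is never established.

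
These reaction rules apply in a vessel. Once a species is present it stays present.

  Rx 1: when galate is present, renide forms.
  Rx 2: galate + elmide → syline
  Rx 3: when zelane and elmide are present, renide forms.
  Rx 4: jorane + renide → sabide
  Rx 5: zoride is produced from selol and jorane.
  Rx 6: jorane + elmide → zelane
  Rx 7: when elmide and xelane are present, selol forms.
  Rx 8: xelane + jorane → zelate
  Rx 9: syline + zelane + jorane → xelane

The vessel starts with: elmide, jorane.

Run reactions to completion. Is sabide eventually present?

Yes

jorane and elmide present → zelane forms (Rx 6).
zelane and elmide present → renide forms (Rx 3).
jorane and renide present → sabide forms (Rx 4).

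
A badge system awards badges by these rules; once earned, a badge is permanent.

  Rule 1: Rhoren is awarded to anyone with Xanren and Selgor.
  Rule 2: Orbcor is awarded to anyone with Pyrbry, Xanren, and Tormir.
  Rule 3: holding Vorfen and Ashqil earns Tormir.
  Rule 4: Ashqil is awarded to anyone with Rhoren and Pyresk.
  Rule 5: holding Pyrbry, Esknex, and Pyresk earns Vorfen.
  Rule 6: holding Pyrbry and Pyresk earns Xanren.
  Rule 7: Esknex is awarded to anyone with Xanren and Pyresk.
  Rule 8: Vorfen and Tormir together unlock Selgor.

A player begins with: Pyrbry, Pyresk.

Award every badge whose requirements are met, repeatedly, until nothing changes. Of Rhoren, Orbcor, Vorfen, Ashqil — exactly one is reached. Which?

With Pyrbry and Pyresk, Xanren is earned (Rule 6).
With Xanren and Pyresk, Esknex is earned (Rule 7).
With Pyrbry, Esknex, and Pyresk, Vorfen is earned (Rule 5).
Orbcor would need Pyrbry, Xanren, and Tormir (Rule 2), but Tormir is never earned. Ashqil would need Rhoren and Pyresk (Rule 4), but Rhoren is never earned. Rhoren would need Xanren and Selgor (Rule 1), but Selgor is never earned.

Vorfen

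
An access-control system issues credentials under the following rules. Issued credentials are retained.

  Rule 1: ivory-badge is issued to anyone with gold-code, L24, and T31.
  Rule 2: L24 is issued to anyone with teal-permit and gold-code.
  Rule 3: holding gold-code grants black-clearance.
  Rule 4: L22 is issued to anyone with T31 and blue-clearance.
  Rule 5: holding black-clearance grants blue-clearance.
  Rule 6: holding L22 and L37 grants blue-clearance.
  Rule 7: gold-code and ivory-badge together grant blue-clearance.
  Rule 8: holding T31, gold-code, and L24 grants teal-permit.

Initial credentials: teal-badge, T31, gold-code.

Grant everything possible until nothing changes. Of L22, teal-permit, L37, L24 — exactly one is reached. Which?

Holding gold-code grants black-clearance (Rule 3).
Holding black-clearance grants blue-clearance (Rule 5).
Holding T31 and blue-clearance grants L22 (Rule 4).
No rule produces L37, and it is not given. L24 would need teal-permit and gold-code (Rule 2), but teal-permit is never granted. teal-permit would need T31, gold-code, and L24 (Rule 8), but L24 is never granted.

L22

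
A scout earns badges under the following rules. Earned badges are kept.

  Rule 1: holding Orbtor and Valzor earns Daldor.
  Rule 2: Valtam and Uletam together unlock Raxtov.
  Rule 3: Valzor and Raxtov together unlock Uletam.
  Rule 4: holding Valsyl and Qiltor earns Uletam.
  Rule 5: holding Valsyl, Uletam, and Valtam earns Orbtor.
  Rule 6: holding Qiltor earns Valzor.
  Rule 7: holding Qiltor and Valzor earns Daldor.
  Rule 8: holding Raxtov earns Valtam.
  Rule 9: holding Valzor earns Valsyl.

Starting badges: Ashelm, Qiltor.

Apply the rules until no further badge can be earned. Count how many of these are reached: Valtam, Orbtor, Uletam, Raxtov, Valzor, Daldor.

With Qiltor, Valzor is earned (Rule 6).
With Qiltor and Valzor, Daldor is earned (Rule 7).
With Valzor, Valsyl is earned (Rule 9).
With Valsyl and Qiltor, Uletam is earned (Rule 4).
Valtam would need Raxtov (Rule 8), but Raxtov is never earned.
Orbtor would need Valsyl, Uletam, and Valtam (Rule 5), but Valtam is never earned.
Uletam: reached.
Raxtov would need Valtam and Uletam (Rule 2), but Valtam is never earned.
Valzor: reached.
Daldor: reached.
Reached: Uletam, Valzor, and Daldor — 3 of the 6.

3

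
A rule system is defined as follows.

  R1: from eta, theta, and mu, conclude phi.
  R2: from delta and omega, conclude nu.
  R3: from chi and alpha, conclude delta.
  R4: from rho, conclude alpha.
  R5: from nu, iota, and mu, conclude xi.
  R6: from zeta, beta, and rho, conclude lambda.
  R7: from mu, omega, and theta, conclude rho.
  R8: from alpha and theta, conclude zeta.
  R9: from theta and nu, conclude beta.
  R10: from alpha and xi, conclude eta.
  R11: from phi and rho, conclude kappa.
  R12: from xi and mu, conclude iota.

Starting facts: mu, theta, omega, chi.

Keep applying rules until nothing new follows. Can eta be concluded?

No

eta would need alpha and xi (R10), but xi is never established.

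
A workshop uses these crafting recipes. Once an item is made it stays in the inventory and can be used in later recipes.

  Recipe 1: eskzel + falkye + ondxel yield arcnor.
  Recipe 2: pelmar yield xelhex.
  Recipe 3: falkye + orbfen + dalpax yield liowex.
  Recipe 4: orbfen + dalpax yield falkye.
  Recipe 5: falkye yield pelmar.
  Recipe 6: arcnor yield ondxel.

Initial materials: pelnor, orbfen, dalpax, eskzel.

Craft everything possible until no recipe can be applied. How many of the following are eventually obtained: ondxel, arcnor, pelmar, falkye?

2

orbfen + dalpax → falkye (Recipe 4).
Using Recipe 5, falkye makes pelmar.
ondxel would need arcnor (Recipe 6), but arcnor is never obtained.
arcnor would need eskzel, falkye, and ondxel (Recipe 1), but ondxel is never obtained.
pelmar: reached.
falkye: reached.
Reached: pelmar and falkye — 2 of the 4.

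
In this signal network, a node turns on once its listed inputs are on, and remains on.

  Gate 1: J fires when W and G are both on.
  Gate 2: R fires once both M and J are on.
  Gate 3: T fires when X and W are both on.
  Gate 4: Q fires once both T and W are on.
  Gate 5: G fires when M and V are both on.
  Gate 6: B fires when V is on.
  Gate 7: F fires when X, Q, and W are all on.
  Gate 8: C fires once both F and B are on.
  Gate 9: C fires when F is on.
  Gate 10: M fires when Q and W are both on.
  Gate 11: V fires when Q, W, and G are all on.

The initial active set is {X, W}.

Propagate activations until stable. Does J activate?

No

J would need W and G (Gate 1), but G never turns on.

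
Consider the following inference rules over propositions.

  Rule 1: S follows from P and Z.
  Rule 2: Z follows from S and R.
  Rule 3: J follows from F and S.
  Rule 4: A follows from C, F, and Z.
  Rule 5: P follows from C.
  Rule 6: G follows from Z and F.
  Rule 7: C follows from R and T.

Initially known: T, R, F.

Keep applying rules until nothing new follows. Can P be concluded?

Yes

From R and T, Rule 7 gives C.
From C, Rule 5 gives P.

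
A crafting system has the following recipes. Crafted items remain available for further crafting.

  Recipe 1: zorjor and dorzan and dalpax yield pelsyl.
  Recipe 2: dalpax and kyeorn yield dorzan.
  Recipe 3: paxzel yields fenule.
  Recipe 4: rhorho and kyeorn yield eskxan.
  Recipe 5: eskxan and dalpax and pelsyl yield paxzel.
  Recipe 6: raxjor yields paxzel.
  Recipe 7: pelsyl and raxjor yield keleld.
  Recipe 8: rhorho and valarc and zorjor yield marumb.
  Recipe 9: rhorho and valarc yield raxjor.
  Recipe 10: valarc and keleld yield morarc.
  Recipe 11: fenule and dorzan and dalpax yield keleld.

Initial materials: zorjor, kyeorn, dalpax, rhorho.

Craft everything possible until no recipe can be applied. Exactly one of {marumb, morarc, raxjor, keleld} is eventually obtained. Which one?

rhorho and kyeorn → eskxan (Recipe 4).
Using Recipe 2, dalpax and kyeorn make dorzan.
Using Recipe 1, zorjor, dorzan, and dalpax make pelsyl.
Using Recipe 5, eskxan, dalpax, and pelsyl make paxzel.
paxzel → fenule (Recipe 3).
Using Recipe 11, fenule, dorzan, and dalpax make keleld.
raxjor would need rhorho and valarc (Recipe 9), but valarc is never obtained. marumb would need rhorho, valarc, and zorjor (Recipe 8), but valarc is never obtained. morarc would need valarc and keleld (Recipe 10), but valarc is never obtained.

keleld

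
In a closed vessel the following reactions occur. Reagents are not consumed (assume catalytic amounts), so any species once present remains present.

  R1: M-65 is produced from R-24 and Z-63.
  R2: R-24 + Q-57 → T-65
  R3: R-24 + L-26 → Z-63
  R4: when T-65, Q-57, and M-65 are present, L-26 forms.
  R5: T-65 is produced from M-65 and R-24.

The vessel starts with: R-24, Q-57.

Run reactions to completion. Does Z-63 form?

No

Z-63 would need R-24 and L-26 (R3), but L-26 never forms.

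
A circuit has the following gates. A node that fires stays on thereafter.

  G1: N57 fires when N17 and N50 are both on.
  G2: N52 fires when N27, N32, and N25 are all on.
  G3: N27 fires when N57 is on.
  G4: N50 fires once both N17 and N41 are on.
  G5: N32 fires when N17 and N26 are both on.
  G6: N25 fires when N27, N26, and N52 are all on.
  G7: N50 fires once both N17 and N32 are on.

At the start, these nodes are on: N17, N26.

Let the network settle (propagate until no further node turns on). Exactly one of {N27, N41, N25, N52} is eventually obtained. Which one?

N27

G5: N17 and N26 on → N32 on.
G7: N17 and N32 on → N50 on.
G1: N17 and N50 on → N57 on.
G3: N57 on → N27 on.
N52 would need N27, N32, and N25 (G2), but N25 never turns on. No rule produces N41, and it is not given. N25 would need N27, N26, and N52 (G6), but N52 never turns on.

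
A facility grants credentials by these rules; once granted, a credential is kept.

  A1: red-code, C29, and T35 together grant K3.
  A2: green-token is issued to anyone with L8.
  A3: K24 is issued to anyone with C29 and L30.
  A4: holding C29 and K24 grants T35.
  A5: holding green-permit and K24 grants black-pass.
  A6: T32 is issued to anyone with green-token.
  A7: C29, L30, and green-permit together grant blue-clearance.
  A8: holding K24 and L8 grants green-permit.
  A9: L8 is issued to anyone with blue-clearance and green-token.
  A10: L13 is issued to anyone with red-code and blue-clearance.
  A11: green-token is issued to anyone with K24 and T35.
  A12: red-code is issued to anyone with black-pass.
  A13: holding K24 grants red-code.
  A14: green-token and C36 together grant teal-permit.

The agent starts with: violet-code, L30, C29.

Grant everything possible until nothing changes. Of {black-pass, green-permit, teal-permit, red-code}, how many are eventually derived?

1

Holding C29 and L30 grants K24 (A3).
Holding K24 grants red-code (A13).
black-pass would need green-permit and K24 (A5), but green-permit is never granted.
green-permit would need K24 and L8 (A8), but L8 is never granted.
teal-permit would need green-token and C36 (A14), but C36 is never granted.
red-code: reached.
Reached: red-code — 1 of the 4.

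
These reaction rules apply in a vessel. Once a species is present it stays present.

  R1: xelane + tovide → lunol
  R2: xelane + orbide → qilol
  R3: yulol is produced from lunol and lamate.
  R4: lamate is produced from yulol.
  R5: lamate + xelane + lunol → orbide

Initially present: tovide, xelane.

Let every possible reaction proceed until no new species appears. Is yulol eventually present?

yulol would need lunol and lamate (R3), but lamate never forms.

No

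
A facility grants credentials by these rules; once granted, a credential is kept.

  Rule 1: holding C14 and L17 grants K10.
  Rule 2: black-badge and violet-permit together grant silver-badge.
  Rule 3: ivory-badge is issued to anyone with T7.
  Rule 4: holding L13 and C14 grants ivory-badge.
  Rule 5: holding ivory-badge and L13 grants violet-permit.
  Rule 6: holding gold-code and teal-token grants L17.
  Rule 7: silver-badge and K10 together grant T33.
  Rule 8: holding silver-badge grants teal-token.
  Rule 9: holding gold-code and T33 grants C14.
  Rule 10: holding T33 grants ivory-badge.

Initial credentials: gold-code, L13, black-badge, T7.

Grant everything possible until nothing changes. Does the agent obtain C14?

C14 would need gold-code and T33 (Rule 9), but T33 is never granted.

No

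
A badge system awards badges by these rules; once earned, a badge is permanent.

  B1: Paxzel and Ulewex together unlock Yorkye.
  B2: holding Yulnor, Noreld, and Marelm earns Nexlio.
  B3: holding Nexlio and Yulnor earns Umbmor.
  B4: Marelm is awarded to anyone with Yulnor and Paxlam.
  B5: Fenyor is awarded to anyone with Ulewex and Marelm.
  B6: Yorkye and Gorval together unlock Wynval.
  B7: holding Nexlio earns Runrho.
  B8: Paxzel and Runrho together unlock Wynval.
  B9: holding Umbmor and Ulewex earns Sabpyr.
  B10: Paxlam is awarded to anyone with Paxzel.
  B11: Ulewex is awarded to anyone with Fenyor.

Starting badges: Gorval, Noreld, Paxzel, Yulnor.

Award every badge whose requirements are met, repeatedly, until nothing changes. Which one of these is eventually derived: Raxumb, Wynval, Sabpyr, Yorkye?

Wynval

With Paxzel, Paxlam is earned (B10).
With Yulnor and Paxlam, Marelm is earned (B4).
With Yulnor, Noreld, and Marelm, Nexlio is earned (B2).
With Nexlio, Runrho is earned (B7).
With Paxzel and Runrho, Wynval is earned (B8).
Sabpyr would need Umbmor and Ulewex (B9), but Ulewex is never earned. Yorkye would need Paxzel and Ulewex (B1), but Ulewex is never earned. No rule produces Raxumb, and it is not given.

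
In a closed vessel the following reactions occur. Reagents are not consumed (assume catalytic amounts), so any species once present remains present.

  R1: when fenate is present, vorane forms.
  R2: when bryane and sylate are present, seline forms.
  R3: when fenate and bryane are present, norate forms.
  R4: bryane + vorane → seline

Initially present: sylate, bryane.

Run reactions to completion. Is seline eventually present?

bryane and sylate present → seline forms (R2).

Yes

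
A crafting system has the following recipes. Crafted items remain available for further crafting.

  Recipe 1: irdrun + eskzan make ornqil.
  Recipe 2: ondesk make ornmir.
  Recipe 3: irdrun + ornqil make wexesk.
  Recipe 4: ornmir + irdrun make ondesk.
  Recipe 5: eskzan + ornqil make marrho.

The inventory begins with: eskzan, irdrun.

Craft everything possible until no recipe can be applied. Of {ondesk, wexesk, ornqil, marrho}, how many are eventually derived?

Using Recipe 1, irdrun and eskzan make ornqil.
Using Recipe 5, eskzan and ornqil make marrho.
irdrun + ornqil → wexesk (Recipe 3).
ondesk would need ornmir and irdrun (Recipe 4), but ornmir is never obtained.
wexesk: reached.
ornqil: reached.
marrho: reached.
Reached: wexesk, ornqil, and marrho — 3 of the 4.

3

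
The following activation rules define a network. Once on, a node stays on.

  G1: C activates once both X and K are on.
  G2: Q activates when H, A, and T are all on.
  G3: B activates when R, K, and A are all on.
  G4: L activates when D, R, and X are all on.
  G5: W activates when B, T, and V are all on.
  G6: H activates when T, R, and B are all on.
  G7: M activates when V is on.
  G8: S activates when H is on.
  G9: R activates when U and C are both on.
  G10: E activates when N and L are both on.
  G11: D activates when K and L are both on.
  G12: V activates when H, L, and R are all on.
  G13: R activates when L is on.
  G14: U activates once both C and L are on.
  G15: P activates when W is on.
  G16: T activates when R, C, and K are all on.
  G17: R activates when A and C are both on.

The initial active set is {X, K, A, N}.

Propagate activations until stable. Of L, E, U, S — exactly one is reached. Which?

S

X and K are on, so C activates (G1).
G17: A and C on → R on.
G3: R, K, and A on → B on.
G16: R, C, and K on → T on.
T, R, and B are on, so H activates (G6).
H is on, so S activates (G8).
E would need N and L (G10), but L never turns on. U would need C and L (G14), but L never turns on. L would need D, R, and X (G4), but D never turns on.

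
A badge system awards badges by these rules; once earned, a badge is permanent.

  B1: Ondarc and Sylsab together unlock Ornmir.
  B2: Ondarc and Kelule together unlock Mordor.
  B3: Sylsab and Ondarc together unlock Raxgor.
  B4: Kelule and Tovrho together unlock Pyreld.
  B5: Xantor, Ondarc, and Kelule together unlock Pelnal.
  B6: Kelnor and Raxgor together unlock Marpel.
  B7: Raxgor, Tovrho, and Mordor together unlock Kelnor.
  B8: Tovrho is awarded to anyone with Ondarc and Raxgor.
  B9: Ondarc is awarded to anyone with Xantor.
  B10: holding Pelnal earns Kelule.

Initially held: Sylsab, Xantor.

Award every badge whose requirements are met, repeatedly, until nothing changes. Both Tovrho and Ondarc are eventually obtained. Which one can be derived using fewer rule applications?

Ondarc

Ondarc: With Xantor, Ondarc is earned (B9). [1 rule application]
Tovrho: With Xantor, Ondarc is earned (B9). With Sylsab and Ondarc, Raxgor is earned (B3). With Ondarc and Raxgor, Tovrho is earned (B8). [3 rule applications]
Ondarc needs fewer.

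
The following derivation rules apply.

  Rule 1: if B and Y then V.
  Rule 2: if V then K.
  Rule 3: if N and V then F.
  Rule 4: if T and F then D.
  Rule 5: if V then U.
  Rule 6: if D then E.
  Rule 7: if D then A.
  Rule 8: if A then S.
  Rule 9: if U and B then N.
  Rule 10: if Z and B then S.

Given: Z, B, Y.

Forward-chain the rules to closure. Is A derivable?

No

A would need D (Rule 7), but D is never established.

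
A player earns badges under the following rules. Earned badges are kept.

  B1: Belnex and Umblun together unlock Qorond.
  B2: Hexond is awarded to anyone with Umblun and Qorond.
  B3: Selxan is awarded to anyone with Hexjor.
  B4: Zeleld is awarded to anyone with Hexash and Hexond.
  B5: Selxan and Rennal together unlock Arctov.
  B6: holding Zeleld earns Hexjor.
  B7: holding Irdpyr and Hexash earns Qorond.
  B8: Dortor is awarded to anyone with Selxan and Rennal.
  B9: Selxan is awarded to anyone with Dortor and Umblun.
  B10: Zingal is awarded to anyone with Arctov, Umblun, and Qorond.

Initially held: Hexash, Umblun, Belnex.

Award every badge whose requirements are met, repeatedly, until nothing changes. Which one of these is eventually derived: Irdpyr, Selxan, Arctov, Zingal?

Selxan

With Belnex and Umblun, Qorond is earned (B1).
With Umblun and Qorond, Hexond is earned (B2).
With Hexash and Hexond, Zeleld is earned (B4).
With Zeleld, Hexjor is earned (B6).
With Hexjor, Selxan is earned (B3).
Arctov would need Selxan and Rennal (B5), but Rennal is never earned. Zingal would need Arctov, Umblun, and Qorond (B10), but Arctov is never earned. No rule produces Irdpyr, and it is not given.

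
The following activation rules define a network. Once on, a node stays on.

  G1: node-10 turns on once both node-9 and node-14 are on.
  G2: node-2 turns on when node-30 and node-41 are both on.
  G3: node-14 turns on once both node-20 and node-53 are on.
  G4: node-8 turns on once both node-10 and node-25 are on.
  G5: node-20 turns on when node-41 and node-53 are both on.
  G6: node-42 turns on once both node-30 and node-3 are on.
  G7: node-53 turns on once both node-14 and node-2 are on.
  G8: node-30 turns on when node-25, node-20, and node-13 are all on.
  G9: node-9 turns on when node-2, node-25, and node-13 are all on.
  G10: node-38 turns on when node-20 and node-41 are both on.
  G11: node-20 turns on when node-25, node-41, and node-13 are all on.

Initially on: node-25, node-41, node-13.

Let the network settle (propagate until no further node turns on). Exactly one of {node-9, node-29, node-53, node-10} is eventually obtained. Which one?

G11: node-25, node-41, and node-13 on → node-20 on.
G8: node-25, node-20, and node-13 on → node-30 on.
G2: node-30 and node-41 on → node-2 on.
G9: node-2, node-25, and node-13 on → node-9 on.
node-53 would need node-14 and node-2 (G7), but node-14 never turns on. No rule produces node-29, and it is not given. node-10 would need node-9 and node-14 (G1), but node-14 never turns on.

node-9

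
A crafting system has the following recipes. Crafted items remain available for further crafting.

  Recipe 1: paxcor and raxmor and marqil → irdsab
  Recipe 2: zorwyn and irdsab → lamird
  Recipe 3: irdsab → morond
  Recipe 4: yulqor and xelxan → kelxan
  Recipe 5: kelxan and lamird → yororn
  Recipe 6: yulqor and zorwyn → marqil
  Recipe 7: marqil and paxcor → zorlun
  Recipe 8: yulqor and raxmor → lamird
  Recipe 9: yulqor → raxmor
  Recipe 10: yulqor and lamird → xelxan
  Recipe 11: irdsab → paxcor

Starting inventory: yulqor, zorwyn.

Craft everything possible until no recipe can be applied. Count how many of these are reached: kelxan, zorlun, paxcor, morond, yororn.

2

Using Recipe 9, yulqor makes raxmor.
Using Recipe 8, yulqor and raxmor make lamird.
yulqor and lamird → xelxan (Recipe 10).
Using Recipe 4, yulqor and xelxan make kelxan.
Using Recipe 5, kelxan and lamird make yororn.
kelxan: reached.
zorlun would need marqil and paxcor (Recipe 7), but paxcor is never obtained.
paxcor would need irdsab (Recipe 11), but irdsab is never obtained.
morond would need irdsab (Recipe 3), but irdsab is never obtained.
yororn: reached.
Reached: kelxan and yororn — 2 of the 5.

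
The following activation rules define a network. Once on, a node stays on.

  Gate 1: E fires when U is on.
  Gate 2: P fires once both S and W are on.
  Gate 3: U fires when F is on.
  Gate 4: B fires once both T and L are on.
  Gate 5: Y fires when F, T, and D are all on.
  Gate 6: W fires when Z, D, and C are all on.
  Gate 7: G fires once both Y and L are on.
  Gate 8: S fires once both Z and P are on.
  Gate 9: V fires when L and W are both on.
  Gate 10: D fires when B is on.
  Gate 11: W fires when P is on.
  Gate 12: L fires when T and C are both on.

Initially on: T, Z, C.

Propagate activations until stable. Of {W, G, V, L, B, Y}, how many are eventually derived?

4

Gate 12: T and C on → L on.
T and L are on, so B fires (Gate 4).
B is on, so D fires (Gate 10).
Gate 6: Z, D, and C on → W on.
L and W are on, so V fires (Gate 9).
W: reached.
G would need Y and L (Gate 7), but Y never turns on.
V: reached.
L: reached.
B: reached.
Y would need F, T, and D (Gate 5), but F never turns on.
Reached: W, V, L, and B — 4 of the 6.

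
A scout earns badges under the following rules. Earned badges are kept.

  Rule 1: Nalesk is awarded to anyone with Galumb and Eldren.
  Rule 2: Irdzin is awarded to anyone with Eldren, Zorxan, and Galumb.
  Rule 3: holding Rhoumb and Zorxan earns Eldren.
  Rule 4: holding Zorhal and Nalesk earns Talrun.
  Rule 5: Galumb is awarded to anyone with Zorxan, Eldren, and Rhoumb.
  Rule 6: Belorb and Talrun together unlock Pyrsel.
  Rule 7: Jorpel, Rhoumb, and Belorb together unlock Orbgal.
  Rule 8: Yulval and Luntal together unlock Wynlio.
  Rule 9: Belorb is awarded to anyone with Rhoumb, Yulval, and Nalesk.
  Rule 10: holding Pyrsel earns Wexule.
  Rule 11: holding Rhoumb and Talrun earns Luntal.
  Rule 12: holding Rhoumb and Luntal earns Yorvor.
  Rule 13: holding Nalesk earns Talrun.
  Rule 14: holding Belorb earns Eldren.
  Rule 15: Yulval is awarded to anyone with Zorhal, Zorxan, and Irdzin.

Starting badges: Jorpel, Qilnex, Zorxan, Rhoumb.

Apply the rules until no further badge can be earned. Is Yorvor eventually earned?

With Rhoumb and Zorxan, Eldren is earned (Rule 3).
With Zorxan, Eldren, and Rhoumb, Galumb is earned (Rule 5).
With Galumb and Eldren, Nalesk is earned (Rule 1).
With Nalesk, Talrun is earned (Rule 13).
With Rhoumb and Talrun, Luntal is earned (Rule 11).
With Rhoumb and Luntal, Yorvor is earned (Rule 12).

Yes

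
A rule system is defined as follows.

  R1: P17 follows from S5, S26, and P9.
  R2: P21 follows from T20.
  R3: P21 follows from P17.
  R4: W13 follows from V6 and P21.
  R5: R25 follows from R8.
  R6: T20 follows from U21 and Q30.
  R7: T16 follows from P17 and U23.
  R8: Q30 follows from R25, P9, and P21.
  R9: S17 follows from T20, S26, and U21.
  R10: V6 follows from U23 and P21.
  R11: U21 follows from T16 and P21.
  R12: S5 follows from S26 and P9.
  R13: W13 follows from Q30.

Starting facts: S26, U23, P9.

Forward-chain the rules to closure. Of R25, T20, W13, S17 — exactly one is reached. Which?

S26 and P9 hold, so S5 follows (R12).
S5, S26, and P9 hold, so P17 follows (R1).
P17 holds, so P21 follows (R3).
From U23 and P21, R10 gives V6.
V6 and P21 hold, so W13 follows (R4).
R25 would need R8 (R5), but R8 is never established. S17 would need T20, S26, and U21 (R9), but T20 is never established. T20 would need U21 and Q30 (R6), but Q30 is never established.

W13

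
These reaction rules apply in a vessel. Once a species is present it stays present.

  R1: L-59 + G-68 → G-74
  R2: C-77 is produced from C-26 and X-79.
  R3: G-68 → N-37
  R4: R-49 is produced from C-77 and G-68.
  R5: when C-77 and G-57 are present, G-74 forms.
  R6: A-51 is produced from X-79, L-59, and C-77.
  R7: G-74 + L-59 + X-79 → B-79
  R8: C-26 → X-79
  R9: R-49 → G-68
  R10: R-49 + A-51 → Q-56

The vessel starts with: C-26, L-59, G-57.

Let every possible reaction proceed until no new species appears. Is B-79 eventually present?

C-26 present → X-79 forms (R8).
C-26 and X-79 present → C-77 forms (R2).
C-77 and G-57 present → G-74 forms (R5).
G-74, L-59, and X-79 present → B-79 forms (R7).

Yes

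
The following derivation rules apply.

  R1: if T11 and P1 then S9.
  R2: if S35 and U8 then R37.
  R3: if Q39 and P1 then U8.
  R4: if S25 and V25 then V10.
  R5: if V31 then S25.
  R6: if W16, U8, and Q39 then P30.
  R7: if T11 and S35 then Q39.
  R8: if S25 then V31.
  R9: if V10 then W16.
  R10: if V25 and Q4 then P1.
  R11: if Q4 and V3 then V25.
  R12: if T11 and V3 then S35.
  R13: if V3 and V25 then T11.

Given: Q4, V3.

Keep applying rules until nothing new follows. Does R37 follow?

Yes

From Q4 and V3, R11 gives V25.
From V3 and V25, R13 gives T11.
From V25 and Q4, R10 gives P1.
T11 and V3 hold, so S35 follows (R12).
From T11 and S35, R7 gives Q39.
Q39 and P1 hold, so U8 follows (R3).
From S35 and U8, R2 gives R37.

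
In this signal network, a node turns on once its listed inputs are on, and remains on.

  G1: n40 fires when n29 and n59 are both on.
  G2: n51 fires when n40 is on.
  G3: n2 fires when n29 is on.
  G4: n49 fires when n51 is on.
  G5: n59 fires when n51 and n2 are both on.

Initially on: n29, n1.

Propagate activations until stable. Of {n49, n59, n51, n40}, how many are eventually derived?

n49 would need n51 (G4), but n51 never turns on.
n59 would need n51 and n2 (G5), but n51 never turns on.
n51 would need n40 (G2), but n40 never turns on.
n40 would need n29 and n59 (G1), but n59 never turns on.
None of the 4 are reached.

0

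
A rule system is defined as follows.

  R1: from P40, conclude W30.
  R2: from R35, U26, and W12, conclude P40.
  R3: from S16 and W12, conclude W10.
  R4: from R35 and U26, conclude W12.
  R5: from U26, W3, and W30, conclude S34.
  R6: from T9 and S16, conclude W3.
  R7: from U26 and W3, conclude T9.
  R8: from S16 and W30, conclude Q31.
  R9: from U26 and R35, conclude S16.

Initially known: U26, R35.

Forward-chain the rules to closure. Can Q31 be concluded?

R35 and U26 hold, so W12 follows (R4).
U26 and R35 hold, so S16 follows (R9).
From R35, U26, and W12, R2 gives P40.
From P40, R1 gives W30.
From S16 and W30, R8 gives Q31.

Yes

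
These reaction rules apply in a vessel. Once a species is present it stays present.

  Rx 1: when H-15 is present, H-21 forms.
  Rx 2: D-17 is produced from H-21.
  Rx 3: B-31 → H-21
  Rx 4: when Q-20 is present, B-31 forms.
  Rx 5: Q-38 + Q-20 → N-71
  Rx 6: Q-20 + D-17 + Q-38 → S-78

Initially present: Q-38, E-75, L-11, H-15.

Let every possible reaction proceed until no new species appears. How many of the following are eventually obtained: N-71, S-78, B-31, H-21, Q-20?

1

H-15 present → H-21 forms (Rx 1).
N-71 would need Q-38 and Q-20 (Rx 5), but Q-20 never forms.
S-78 would need Q-20, D-17, and Q-38 (Rx 6), but Q-20 never forms.
B-31 would need Q-20 (Rx 4), but Q-20 never forms.
H-21: reached.
No rule produces Q-20, and it is not given.
Reached: H-21 — 1 of the 5.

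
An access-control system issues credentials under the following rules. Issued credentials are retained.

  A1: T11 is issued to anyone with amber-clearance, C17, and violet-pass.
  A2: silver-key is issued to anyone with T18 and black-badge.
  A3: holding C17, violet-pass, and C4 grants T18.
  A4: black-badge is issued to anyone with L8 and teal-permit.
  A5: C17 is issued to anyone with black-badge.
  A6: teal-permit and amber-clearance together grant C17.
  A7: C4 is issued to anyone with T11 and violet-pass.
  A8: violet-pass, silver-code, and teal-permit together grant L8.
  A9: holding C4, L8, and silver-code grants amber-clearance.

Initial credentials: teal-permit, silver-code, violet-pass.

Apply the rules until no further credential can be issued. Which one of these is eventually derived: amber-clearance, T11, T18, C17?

Holding violet-pass, silver-code, and teal-permit grants L8 (A8).
Holding L8 and teal-permit grants black-badge (A4).
Holding black-badge grants C17 (A5).
T11 would need amber-clearance, C17, and violet-pass (A1), but amber-clearance is never granted. T18 would need C17, violet-pass, and C4 (A3), but C4 is never granted. amber-clearance would need C4, L8, and silver-code (A9), but C4 is never granted.

C17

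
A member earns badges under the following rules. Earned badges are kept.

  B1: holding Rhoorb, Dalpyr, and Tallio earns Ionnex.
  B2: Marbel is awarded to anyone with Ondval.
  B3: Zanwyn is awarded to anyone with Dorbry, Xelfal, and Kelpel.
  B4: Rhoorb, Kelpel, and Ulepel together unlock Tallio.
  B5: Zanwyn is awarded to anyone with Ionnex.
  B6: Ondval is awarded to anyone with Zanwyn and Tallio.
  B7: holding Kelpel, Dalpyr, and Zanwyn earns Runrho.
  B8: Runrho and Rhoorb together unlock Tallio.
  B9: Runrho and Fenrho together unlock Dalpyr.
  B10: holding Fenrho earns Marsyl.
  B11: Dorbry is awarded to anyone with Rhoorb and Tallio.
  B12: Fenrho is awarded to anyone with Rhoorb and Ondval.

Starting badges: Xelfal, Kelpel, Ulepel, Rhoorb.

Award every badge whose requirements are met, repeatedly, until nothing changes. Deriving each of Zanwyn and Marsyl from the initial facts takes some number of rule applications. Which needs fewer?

Zanwyn

Zanwyn: With Rhoorb, Kelpel, and Ulepel, Tallio is earned (B4). With Rhoorb and Tallio, Dorbry is earned (B11). With Dorbry, Xelfal, and Kelpel, Zanwyn is earned (B3). [3 rule applications]
Marsyl: With Rhoorb, Kelpel, and Ulepel, Tallio is earned (B4). With Rhoorb and Tallio, Dorbry is earned (B11). With Dorbry, Xelfal, and Kelpel, Zanwyn is earned (B3). With Zanwyn and Tallio, Ondval is earned (B6). With Rhoorb and Ondval, Fenrho is earned (B12). With Fenrho, Marsyl is earned (B10). [6 rule applications]
Zanwyn needs fewer.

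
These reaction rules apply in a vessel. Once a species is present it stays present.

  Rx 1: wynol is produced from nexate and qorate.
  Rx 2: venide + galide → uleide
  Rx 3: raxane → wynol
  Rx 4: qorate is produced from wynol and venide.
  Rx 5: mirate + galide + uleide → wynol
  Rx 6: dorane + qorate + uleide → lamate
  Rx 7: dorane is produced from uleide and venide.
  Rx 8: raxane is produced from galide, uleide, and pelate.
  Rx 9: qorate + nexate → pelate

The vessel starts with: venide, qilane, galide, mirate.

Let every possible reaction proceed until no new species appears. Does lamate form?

venide and galide present → uleide forms (Rx 2).
uleide and venide present → dorane forms (Rx 7).
mirate, galide, and uleide present → wynol forms (Rx 5).
wynol and venide present → qorate forms (Rx 4).
dorane, qorate, and uleide present → lamate forms (Rx 6).

Yes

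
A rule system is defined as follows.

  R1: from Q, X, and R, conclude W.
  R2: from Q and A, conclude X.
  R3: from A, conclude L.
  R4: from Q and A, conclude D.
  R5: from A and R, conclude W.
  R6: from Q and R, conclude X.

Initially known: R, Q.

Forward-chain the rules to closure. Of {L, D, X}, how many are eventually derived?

1

From Q and R, R6 gives X.
L would need A (R3), but A is never established.
D would need Q and A (R4), but A is never established.
X: reached.
Reached: X — 1 of the 3.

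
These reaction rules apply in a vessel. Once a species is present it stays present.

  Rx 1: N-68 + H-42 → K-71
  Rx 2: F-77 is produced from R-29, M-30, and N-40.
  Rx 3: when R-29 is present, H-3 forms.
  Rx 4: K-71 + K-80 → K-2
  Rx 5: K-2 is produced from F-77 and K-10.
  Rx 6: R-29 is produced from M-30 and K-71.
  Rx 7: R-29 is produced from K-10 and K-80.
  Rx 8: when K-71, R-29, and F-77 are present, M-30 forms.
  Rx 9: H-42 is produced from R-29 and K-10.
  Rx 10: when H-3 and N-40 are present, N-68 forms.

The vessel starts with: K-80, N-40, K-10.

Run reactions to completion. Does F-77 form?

No

F-77 would need R-29, M-30, and N-40 (Rx 2), but M-30 never forms.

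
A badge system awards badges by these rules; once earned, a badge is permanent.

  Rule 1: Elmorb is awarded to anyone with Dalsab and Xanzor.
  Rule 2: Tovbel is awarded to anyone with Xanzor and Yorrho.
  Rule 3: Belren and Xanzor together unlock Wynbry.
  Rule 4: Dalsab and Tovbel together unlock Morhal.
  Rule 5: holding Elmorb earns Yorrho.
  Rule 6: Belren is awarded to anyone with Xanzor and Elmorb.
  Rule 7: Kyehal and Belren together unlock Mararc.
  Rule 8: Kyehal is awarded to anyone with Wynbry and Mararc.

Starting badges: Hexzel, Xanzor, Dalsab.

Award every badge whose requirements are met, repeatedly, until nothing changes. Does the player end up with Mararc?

Mararc would need Kyehal and Belren (Rule 7), but Kyehal is never earned.

No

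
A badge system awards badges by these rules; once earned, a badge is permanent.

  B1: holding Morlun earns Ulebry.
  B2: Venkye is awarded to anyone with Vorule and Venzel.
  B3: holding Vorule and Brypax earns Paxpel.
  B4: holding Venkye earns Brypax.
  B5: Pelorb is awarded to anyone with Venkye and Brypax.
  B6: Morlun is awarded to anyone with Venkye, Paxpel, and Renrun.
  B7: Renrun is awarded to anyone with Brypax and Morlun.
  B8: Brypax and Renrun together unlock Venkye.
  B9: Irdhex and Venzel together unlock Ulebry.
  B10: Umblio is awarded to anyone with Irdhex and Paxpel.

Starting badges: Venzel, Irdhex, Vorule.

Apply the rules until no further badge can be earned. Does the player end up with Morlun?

No

Morlun would need Venkye, Paxpel, and Renrun (B6), but Renrun is never earned.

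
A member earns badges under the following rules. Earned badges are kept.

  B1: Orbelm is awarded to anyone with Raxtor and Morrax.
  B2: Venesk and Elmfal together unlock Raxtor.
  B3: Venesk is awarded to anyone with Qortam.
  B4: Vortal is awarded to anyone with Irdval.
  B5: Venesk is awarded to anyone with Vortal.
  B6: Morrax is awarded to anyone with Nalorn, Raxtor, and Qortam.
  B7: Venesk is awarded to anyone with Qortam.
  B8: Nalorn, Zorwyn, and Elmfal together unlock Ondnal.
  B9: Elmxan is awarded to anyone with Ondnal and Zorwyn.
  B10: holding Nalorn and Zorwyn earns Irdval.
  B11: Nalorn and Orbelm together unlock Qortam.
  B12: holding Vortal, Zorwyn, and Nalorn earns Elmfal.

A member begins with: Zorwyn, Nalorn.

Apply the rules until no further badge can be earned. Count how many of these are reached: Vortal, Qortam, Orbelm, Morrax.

With Nalorn and Zorwyn, Irdval is earned (B10).
With Irdval, Vortal is earned (B4).
Vortal: reached.
Qortam would need Nalorn and Orbelm (B11), but Orbelm is never earned.
Orbelm would need Raxtor and Morrax (B1), but Morrax is never earned.
Morrax would need Nalorn, Raxtor, and Qortam (B6), but Qortam is never earned.
Reached: Vortal — 1 of the 4.

1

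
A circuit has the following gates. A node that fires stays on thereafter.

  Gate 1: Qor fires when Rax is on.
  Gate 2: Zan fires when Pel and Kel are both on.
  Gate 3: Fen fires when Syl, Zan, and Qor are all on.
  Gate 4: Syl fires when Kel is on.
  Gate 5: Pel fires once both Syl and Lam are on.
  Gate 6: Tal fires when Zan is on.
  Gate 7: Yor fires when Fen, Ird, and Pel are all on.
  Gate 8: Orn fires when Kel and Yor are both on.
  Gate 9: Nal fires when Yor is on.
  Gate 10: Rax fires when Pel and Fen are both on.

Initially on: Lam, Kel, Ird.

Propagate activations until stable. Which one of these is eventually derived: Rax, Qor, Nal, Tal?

Tal

Kel is on, so Syl fires (Gate 4).
Syl and Lam are on, so Pel fires (Gate 5).
Pel and Kel are on, so Zan fires (Gate 2).
Zan is on, so Tal fires (Gate 6).
Rax would need Pel and Fen (Gate 10), but Fen never turns on. Qor would need Rax (Gate 1), but Rax never turns on. Nal would need Yor (Gate 9), but Yor never turns on.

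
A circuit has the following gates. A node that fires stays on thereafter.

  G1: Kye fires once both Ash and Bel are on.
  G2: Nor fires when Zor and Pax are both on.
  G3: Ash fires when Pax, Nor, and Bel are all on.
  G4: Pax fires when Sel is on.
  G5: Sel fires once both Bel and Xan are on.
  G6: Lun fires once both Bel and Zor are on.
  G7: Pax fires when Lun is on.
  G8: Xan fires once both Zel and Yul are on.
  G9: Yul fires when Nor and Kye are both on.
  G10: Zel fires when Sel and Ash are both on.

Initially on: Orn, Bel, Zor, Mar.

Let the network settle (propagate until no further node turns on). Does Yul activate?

G6: Bel and Zor on → Lun on.
Lun is on, so Pax fires (G7).
G2: Zor and Pax on → Nor on.
Pax, Nor, and Bel are on, so Ash fires (G3).
G1: Ash and Bel on → Kye on.
G9: Nor and Kye on → Yul on.

Yes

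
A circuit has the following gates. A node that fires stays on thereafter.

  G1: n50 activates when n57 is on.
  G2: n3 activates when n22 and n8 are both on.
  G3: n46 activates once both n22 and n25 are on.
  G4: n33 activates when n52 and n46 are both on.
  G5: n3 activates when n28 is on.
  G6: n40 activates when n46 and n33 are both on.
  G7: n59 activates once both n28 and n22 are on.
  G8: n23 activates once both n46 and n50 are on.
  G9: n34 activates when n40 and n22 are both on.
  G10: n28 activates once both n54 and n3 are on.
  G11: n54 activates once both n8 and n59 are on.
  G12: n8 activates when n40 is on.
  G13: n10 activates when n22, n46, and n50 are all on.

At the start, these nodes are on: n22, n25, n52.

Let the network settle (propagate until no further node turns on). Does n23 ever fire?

No

n23 would need n46 and n50 (G8), but n50 never turns on.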